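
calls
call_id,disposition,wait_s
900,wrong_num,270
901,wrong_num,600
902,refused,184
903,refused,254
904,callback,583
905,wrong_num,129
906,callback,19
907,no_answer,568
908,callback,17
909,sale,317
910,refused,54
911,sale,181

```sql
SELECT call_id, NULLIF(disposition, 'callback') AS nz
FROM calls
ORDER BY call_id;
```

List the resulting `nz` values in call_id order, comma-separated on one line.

wrong_num, wrong_num, refused, refused, NULL, wrong_num, NULL, no_answer, NULL, sale, refused, sale

call_id=900: disposition=wrong_num vs callback: differ → wrong_num
call_id=901: disposition=wrong_num vs callback: differ → wrong_num
call_id=902: disposition=refused vs callback: differ → refused
call_id=903: disposition=refused vs callback: differ → refused
call_id=904: disposition=callback vs callback: equal → NULL
call_id=905: disposition=wrong_num vs callback: differ → wrong_num
call_id=906: disposition=callback vs callback: equal → NULL
call_id=907: disposition=no_answer vs callback: differ → no_answer
call_id=908: disposition=callback vs callback: equal → NULL
call_id=909: disposition=sale vs callback: differ → sale
call_id=910: disposition=refused vs callback: differ → refused
call_id=911: disposition=sale vs callback: differ → sale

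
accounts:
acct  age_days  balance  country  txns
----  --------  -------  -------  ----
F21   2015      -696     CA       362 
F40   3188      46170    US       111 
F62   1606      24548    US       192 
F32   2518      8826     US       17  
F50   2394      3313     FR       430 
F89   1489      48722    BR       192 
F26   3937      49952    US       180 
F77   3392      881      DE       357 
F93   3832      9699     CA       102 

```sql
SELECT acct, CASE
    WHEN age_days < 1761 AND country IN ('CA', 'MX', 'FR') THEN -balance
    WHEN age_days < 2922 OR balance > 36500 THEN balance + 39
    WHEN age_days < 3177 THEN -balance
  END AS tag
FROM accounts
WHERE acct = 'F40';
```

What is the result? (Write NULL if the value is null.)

46209

acct = F40: age_days=3188, balance=46170, country=US, txns=111.
age_days < 1761 AND country IN ('CA', 'MX', 'FR') → false
age_days < 2922 OR balance > 36500 → true → 46209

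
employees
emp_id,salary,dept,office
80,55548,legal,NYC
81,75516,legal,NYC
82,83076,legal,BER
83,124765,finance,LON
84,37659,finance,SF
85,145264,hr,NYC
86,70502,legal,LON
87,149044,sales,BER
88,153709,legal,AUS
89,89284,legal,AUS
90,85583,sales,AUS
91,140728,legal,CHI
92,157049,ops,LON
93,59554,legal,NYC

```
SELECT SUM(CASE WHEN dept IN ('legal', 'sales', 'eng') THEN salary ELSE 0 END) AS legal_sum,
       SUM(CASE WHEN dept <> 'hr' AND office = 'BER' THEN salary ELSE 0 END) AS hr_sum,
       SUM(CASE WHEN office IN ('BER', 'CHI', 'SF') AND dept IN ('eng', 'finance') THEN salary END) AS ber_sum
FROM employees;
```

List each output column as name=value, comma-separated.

legal_sum=962544, hr_sum=232120, ber_sum=37659

[legal_sum: dept IN ('legal', 'sales', 'eng')]
emp_id=80: ✓ → 55548
emp_id=81: ✓ → 75516
emp_id=82: ✓ → 83076
emp_id=83: ✗
emp_id=84: ✗
emp_id=85: ✗
emp_id=86: ✓ → 70502
emp_id=87: ✓ → 149044
emp_id=88: ✓ → 153709
emp_id=89: ✓ → 89284
emp_id=90: ✓ → 85583
emp_id=91: ✓ → 140728
emp_id=92: ✗
emp_id=93: ✓ → 59554
legal_sum = 55548 + 75516 + 83076 + 70502 + 149044 + 153709 + 89284 + 85583 + 140728 + 59554 = 962544
—
[hr_sum: dept <> 'hr' AND office = 'BER']
emp_id=80: ✗
emp_id=81: ✗
emp_id=82: ✓ → 83076
emp_id=83: ✗
emp_id=84: ✗
emp_id=85: ✗
emp_id=86: ✗
emp_id=87: ✓ → 149044
emp_id=88: ✗
emp_id=89: ✗
emp_id=90: ✗
emp_id=91: ✗
emp_id=92: ✗
emp_id=93: ✗
hr_sum = 83076 + 149044 = 232120
—
[ber_sum: office IN ('BER', 'CHI', 'SF') AND dept IN ('eng', 'finance')]
emp_id=80: ✗
emp_id=81: ✗
emp_id=82: ✗
emp_id=83: ✗
emp_id=84: ✓ → 37659
emp_id=85: ✗
emp_id=86: ✗
emp_id=87: ✗
emp_id=88: ✗
emp_id=89: ✗
emp_id=90: ✗
emp_id=91: ✗
emp_id=92: ✗
emp_id=93: ✗
ber_sum = 37659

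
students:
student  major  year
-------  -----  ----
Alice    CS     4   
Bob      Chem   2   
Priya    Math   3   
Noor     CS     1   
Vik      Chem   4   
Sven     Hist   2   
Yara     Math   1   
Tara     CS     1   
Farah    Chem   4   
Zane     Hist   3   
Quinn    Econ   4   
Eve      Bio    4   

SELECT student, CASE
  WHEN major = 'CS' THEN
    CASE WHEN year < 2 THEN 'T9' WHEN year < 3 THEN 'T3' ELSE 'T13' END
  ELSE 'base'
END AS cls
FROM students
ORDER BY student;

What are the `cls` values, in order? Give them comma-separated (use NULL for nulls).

student=Alice: major='CS' → inner[ELSE] → T13
student=Bob: major='Chem' → outer ELSE → base
student=Eve: major='Bio' → outer ELSE → base
student=Farah: major='Chem' → outer ELSE → base
student=Noor: major='CS' → inner[year < 2] → T9
student=Priya: major='Math' → outer ELSE → base
student=Quinn: major='Econ' → outer ELSE → base
student=Sven: major='Hist' → outer ELSE → base
student=Tara: major='CS' → inner[year < 2] → T9
student=Vik: major='Chem' → outer ELSE → base
student=Yara: major='Math' → outer ELSE → base
student=Zane: major='Hist' → outer ELSE → base

T13, base, base, base, T9, base, base, base, T9, base, base, base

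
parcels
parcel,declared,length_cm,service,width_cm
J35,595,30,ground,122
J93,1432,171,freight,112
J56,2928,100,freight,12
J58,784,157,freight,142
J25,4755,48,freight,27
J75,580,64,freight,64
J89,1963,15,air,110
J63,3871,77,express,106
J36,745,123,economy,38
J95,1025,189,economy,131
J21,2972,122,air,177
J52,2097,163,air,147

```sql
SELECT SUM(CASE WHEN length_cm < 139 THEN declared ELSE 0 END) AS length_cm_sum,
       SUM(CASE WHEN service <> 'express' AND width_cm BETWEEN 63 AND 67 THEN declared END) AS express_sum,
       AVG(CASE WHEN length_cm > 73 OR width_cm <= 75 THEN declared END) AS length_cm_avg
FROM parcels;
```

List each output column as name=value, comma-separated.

[length_cm_sum: length_cm < 139]
parcel=J35: ✓ → 595
parcel=J93: ✗
parcel=J56: ✓ → 2928
parcel=J58: ✗
parcel=J25: ✓ → 4755
parcel=J75: ✓ → 580
parcel=J89: ✓ → 1963
parcel=J63: ✓ → 3871
parcel=J36: ✓ → 745
parcel=J95: ✗
parcel=J21: ✓ → 2972
parcel=J52: ✗
length_cm_sum = 595 + 2928 + 4755 + 580 + 1963 + 3871 + 745 + 2972 = 18409
—
[express_sum: service <> 'express' AND width_cm BETWEEN 63 AND 67]
parcel=J35: ✗
parcel=J93: ✗
parcel=J56: ✗
parcel=J58: ✗
parcel=J25: ✗
parcel=J75: ✓ → 580
parcel=J89: ✗
parcel=J63: ✗
parcel=J36: ✗
parcel=J95: ✗
parcel=J21: ✗
parcel=J52: ✗
express_sum = 580
—
[length_cm_avg: length_cm > 73 OR width_cm <= 75]
parcel=J35: ✗
parcel=J93: ✓ → 1432
parcel=J56: ✓ → 2928
parcel=J58: ✓ → 784
parcel=J25: ✓ → 4755
parcel=J75: ✓ → 580
parcel=J89: ✗
parcel=J63: ✓ → 3871
parcel=J36: ✓ → 745
parcel=J95: ✓ → 1025
parcel=J21: ✓ → 2972
parcel=J52: ✓ → 2097
length_cm_avg = (1432 + 2928 + 784 + 4755 + 580 + 3871 + 745 + 1025 + 2972 + 2097) / 10 = 2118.9

length_cm_sum=18409, express_sum=580, length_cm_avg=2118.9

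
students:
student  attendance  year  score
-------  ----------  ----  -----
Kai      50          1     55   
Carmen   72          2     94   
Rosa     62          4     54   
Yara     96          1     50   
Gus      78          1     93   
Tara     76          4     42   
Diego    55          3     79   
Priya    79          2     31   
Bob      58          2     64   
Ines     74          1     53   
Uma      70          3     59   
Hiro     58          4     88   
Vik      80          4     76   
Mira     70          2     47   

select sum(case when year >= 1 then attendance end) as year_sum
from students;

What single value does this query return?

student=Kai: ✓ → 50
student=Carmen: ✓ → 72
student=Rosa: ✓ → 62
student=Yara: ✓ → 96
student=Gus: ✓ → 78
student=Tara: ✓ → 76
student=Diego: ✓ → 55
student=Priya: ✓ → 79
student=Bob: ✓ → 58
student=Ines: ✓ → 74
student=Uma: ✓ → 70
student=Hiro: ✓ → 58
student=Vik: ✓ → 80
student=Mira: ✓ → 70
year_sum = 50 + 72 + 62 + 96 + 78 + 76 + 55 + 79 + 58 + 74 + 70 + 58 + 80 + 70 = 978

978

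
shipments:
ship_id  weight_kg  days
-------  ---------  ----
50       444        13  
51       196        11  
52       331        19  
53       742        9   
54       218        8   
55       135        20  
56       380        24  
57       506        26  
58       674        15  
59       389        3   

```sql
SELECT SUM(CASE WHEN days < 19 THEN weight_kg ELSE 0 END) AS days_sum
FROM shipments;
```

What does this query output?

ship_id=50: ✓ → 444
ship_id=51: ✓ → 196
ship_id=52: ✗
ship_id=53: ✓ → 742
ship_id=54: ✓ → 218
ship_id=55: ✗
ship_id=56: ✗
ship_id=57: ✗
ship_id=58: ✓ → 674
ship_id=59: ✓ → 389
days_sum = 444 + 196 + 742 + 218 + 674 + 389 = 2663

2663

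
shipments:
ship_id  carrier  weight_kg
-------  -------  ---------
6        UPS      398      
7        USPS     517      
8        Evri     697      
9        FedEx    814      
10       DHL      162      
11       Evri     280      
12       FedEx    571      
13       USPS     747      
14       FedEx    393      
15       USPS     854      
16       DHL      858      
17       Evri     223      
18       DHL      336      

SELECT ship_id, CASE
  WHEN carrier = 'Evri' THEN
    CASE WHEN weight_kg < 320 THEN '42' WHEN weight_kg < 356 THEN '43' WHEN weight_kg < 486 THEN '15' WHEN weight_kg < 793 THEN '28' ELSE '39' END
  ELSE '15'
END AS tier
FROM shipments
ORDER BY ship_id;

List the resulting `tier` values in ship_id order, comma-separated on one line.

15, 15, 28, 15, 15, 42, 15, 15, 15, 15, 15, 42, 15

ship_id=6: carrier='UPS' → outer ELSE → 15
ship_id=7: carrier='USPS' → outer ELSE → 15
ship_id=8: carrier='Evri' → inner[weight_kg < 793] → 28
ship_id=9: carrier='FedEx' → outer ELSE → 15
ship_id=10: carrier='DHL' → outer ELSE → 15
ship_id=11: carrier='Evri' → inner[weight_kg < 320] → 42
ship_id=12: carrier='FedEx' → outer ELSE → 15
ship_id=13: carrier='USPS' → outer ELSE → 15
ship_id=14: carrier='FedEx' → outer ELSE → 15
ship_id=15: carrier='USPS' → outer ELSE → 15
ship_id=16: carrier='DHL' → outer ELSE → 15
ship_id=17: carrier='Evri' → inner[weight_kg < 320] → 42
ship_id=18: carrier='DHL' → outer ELSE → 15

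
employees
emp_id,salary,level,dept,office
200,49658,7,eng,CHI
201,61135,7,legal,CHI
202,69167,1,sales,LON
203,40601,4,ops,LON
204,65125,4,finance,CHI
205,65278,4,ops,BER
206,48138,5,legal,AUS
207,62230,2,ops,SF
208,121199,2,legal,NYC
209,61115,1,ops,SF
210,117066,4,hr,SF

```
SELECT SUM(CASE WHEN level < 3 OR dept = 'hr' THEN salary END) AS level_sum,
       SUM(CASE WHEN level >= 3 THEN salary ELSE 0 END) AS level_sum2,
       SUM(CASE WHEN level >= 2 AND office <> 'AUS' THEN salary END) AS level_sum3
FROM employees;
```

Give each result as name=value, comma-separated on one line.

level_sum=430777, level_sum2=447001, level_sum3=582292

[level_sum: level < 3 OR dept = 'hr']
emp_id=200: ✗
emp_id=201: ✗
emp_id=202: ✓ → 69167
emp_id=203: ✗
emp_id=204: ✗
emp_id=205: ✗
emp_id=206: ✗
emp_id=207: ✓ → 62230
emp_id=208: ✓ → 121199
emp_id=209: ✓ → 61115
emp_id=210: ✓ → 117066
level_sum = 69167 + 62230 + 121199 + 61115 + 117066 = 430777
—
[level_sum2: level >= 3]
emp_id=200: ✓ → 49658
emp_id=201: ✓ → 61135
emp_id=202: ✗
emp_id=203: ✓ → 40601
emp_id=204: ✓ → 65125
emp_id=205: ✓ → 65278
emp_id=206: ✓ → 48138
emp_id=207: ✗
emp_id=208: ✗
emp_id=209: ✗
emp_id=210: ✓ → 117066
level_sum2 = 49658 + 61135 + 40601 + 65125 + 65278 + 48138 + 117066 = 447001
—
[level_sum3: level >= 2 AND office <> 'AUS']
emp_id=200: ✓ → 49658
emp_id=201: ✓ → 61135
emp_id=202: ✗
emp_id=203: ✓ → 40601
emp_id=204: ✓ → 65125
emp_id=205: ✓ → 65278
emp_id=206: ✗
emp_id=207: ✓ → 62230
emp_id=208: ✓ → 121199
emp_id=209: ✗
emp_id=210: ✓ → 117066
level_sum3 = 49658 + 61135 + 40601 + 65125 + 65278 + 62230 + 121199 + 117066 = 582292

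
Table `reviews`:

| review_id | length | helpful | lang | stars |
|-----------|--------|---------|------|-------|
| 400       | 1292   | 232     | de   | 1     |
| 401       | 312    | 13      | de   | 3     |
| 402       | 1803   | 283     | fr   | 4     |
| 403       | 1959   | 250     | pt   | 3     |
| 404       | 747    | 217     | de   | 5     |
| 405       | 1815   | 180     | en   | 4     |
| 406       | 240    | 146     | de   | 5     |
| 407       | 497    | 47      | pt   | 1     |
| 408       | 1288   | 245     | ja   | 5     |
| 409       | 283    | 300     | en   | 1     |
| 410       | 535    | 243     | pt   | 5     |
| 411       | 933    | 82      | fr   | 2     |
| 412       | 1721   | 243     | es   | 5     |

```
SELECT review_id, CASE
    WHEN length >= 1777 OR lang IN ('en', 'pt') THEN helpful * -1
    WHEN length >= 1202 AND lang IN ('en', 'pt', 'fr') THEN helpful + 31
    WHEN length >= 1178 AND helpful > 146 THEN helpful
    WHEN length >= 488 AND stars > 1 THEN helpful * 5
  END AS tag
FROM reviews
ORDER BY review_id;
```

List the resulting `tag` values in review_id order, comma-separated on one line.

232, NULL, -283, -250, 1085, -180, NULL, -47, 245, -300, -243, 410, 243

review_id=400: length >= 1178 AND helpful > 146 → 232
review_id=401: (no match → NULL) → NULL
review_id=402: length >= 1777 OR lang IN ('en', 'pt') → -283
review_id=403: length >= 1777 OR lang IN ('en', 'pt') → -250
review_id=404: length >= 488 AND stars > 1 → 1085
review_id=405: length >= 1777 OR lang IN ('en', 'pt') → -180
review_id=406: (no match → NULL) → NULL
review_id=407: length >= 1777 OR lang IN ('en', 'pt') → -47
review_id=408: length >= 1178 AND helpful > 146 → 245
review_id=409: length >= 1777 OR lang IN ('en', 'pt') → -300
review_id=410: length >= 1777 OR lang IN ('en', 'pt') → -243
review_id=411: length >= 488 AND stars > 1 → 410
review_id=412: length >= 1178 AND helpful > 146 → 243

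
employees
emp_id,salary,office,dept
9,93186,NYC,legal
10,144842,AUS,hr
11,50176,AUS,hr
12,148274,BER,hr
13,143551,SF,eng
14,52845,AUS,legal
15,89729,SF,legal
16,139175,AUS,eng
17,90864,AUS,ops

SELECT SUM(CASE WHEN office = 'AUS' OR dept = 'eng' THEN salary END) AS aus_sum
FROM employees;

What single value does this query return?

621453

emp_id=9: ✗
emp_id=10: ✓ → 144842
emp_id=11: ✓ → 50176
emp_id=12: ✗
emp_id=13: ✓ → 143551
emp_id=14: ✓ → 52845
emp_id=15: ✗
emp_id=16: ✓ → 139175
emp_id=17: ✓ → 90864
aus_sum = 144842 + 50176 + 143551 + 52845 + 139175 + 90864 = 621453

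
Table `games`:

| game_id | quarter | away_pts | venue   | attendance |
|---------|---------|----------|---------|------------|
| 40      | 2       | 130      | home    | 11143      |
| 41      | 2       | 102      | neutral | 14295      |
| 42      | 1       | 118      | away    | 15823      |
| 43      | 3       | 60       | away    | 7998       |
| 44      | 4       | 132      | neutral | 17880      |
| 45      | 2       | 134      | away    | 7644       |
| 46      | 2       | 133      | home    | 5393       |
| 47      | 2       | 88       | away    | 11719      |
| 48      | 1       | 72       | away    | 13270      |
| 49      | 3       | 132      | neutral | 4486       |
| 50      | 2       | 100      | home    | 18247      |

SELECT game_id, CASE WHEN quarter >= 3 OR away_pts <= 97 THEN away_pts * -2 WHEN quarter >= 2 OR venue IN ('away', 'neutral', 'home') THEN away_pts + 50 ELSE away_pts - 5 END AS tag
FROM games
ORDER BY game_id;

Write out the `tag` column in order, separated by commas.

game_id=40: quarter >= 2 OR venue IN ('away', 'neutral', 'home') → 180
game_id=41: quarter >= 2 OR venue IN ('away', 'neutral', 'home') → 152
game_id=42: quarter >= 2 OR venue IN ('away', 'neutral', 'home') → 168
game_id=43: quarter >= 3 OR away_pts <= 97 → -120
game_id=44: quarter >= 3 OR away_pts <= 97 → -264
game_id=45: quarter >= 2 OR venue IN ('away', 'neutral', 'home') → 184
game_id=46: quarter >= 2 OR venue IN ('away', 'neutral', 'home') → 183
game_id=47: quarter >= 3 OR away_pts <= 97 → -176
game_id=48: quarter >= 3 OR away_pts <= 97 → -144
game_id=49: quarter >= 3 OR away_pts <= 97 → -264
game_id=50: quarter >= 2 OR venue IN ('away', 'neutral', 'home') → 150

180, 152, 168, -120, -264, 184, 183, -176, -144, -264, 150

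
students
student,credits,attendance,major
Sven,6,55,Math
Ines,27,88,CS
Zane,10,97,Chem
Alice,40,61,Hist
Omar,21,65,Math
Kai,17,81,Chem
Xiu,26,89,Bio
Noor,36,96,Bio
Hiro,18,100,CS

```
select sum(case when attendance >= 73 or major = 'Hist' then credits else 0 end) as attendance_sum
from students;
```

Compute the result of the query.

student=Sven: ✗
student=Ines: ✓ → 27
student=Zane: ✓ → 10
student=Alice: ✓ → 40
student=Omar: ✗
student=Kai: ✓ → 17
student=Xiu: ✓ → 26
student=Noor: ✓ → 36
student=Hiro: ✓ → 18
attendance_sum = 27 + 10 + 40 + 17 + 26 + 36 + 18 = 174

174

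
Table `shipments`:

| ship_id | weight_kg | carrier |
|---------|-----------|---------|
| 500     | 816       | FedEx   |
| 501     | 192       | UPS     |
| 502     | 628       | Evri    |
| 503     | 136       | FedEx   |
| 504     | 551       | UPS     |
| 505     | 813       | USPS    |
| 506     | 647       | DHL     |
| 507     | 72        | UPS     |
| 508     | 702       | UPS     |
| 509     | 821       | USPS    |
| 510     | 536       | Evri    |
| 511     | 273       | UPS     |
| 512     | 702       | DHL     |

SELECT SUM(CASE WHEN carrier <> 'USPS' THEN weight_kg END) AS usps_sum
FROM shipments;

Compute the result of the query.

ship_id=500: ✓ → 816
ship_id=501: ✓ → 192
ship_id=502: ✓ → 628
ship_id=503: ✓ → 136
ship_id=504: ✓ → 551
ship_id=505: ✗
ship_id=506: ✓ → 647
ship_id=507: ✓ → 72
ship_id=508: ✓ → 702
ship_id=509: ✗
ship_id=510: ✓ → 536
ship_id=511: ✓ → 273
ship_id=512: ✓ → 702
usps_sum = 816 + 192 + 628 + 136 + 551 + 647 + 72 + 702 + 536 + 273 + 702 = 5255

5255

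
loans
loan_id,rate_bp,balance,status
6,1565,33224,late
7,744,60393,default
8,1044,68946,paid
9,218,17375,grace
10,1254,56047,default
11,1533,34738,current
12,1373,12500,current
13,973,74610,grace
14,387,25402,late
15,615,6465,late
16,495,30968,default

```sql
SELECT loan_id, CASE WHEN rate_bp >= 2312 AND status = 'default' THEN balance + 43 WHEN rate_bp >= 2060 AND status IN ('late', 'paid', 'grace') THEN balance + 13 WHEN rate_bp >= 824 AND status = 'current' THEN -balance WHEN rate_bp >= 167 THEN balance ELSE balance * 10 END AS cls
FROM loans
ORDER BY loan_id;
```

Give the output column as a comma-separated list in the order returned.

33224, 60393, 68946, 17375, 56047, -34738, -12500, 74610, 25402, 6465, 30968

loan_id=6: rate_bp >= 167 → 33224
loan_id=7: rate_bp >= 167 → 60393
loan_id=8: rate_bp >= 167 → 68946
loan_id=9: rate_bp >= 167 → 17375
loan_id=10: rate_bp >= 167 → 56047
loan_id=11: rate_bp >= 824 AND status = 'current' → -34738
loan_id=12: rate_bp >= 824 AND status = 'current' → -12500
loan_id=13: rate_bp >= 167 → 74610
loan_id=14: rate_bp >= 167 → 25402
loan_id=15: rate_bp >= 167 → 6465
loan_id=16: rate_bp >= 167 → 30968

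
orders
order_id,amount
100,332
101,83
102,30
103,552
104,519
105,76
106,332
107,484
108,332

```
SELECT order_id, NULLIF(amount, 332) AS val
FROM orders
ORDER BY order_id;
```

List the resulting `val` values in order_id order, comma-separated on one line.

NULL, 83, 30, 552, 519, 76, NULL, 484, NULL

order_id=100: amount=332 vs 332: equal → NULL
order_id=101: amount=83 vs 332: differ → 83
order_id=102: amount=30 vs 332: differ → 30
order_id=103: amount=552 vs 332: differ → 552
order_id=104: amount=519 vs 332: differ → 519
order_id=105: amount=76 vs 332: differ → 76
order_id=106: amount=332 vs 332: equal → NULL
order_id=107: amount=484 vs 332: differ → 484
order_id=108: amount=332 vs 332: equal → NULL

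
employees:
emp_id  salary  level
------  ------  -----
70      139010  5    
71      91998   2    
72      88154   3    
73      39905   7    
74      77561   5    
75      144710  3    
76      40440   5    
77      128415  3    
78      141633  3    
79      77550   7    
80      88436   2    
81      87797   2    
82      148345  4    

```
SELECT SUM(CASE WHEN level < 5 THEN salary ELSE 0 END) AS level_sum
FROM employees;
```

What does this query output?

919488

emp_id=70: ✗
emp_id=71: ✓ → 91998
emp_id=72: ✓ → 88154
emp_id=73: ✗
emp_id=74: ✗
emp_id=75: ✓ → 144710
emp_id=76: ✗
emp_id=77: ✓ → 128415
emp_id=78: ✓ → 141633
emp_id=79: ✗
emp_id=80: ✓ → 88436
emp_id=81: ✓ → 87797
emp_id=82: ✓ → 148345
level_sum = 91998 + 88154 + 144710 + 128415 + 141633 + 88436 + 87797 + 148345 = 919488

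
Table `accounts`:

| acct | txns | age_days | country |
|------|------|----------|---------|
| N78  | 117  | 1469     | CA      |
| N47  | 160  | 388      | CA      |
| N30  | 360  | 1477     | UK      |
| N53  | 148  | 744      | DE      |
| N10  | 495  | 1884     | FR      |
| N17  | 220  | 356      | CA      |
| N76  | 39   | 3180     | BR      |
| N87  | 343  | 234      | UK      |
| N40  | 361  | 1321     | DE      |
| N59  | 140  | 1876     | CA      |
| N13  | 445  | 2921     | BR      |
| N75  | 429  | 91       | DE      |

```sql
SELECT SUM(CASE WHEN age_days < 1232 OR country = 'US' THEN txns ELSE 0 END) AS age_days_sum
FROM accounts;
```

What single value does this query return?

1300

acct=N78: ✗
acct=N47: ✓ → 160
acct=N30: ✗
acct=N53: ✓ → 148
acct=N10: ✗
acct=N17: ✓ → 220
acct=N76: ✗
acct=N87: ✓ → 343
acct=N40: ✗
acct=N59: ✗
acct=N13: ✗
acct=N75: ✓ → 429
age_days_sum = 160 + 148 + 220 + 343 + 429 = 1300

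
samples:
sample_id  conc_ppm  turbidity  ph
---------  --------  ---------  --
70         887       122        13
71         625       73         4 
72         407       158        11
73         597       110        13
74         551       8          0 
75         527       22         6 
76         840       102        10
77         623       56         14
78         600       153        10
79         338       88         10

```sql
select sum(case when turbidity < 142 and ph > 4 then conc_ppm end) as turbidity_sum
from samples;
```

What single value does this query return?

sample_id=70: ✓ → 887
sample_id=71: ✗
sample_id=72: ✗
sample_id=73: ✓ → 597
sample_id=74: ✗
sample_id=75: ✓ → 527
sample_id=76: ✓ → 840
sample_id=77: ✓ → 623
sample_id=78: ✗
sample_id=79: ✓ → 338
turbidity_sum = 887 + 597 + 527 + 840 + 623 + 338 = 3812

3812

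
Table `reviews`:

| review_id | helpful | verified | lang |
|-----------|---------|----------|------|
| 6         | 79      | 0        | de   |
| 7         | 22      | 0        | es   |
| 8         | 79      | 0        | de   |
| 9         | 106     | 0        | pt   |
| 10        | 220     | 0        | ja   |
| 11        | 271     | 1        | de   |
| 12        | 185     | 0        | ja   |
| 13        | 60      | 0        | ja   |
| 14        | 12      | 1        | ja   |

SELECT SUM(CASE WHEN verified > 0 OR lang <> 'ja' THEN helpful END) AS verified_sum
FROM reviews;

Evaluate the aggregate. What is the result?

569

review_id=6: ✓ → 79
review_id=7: ✓ → 22
review_id=8: ✓ → 79
review_id=9: ✓ → 106
review_id=10: ✗
review_id=11: ✓ → 271
review_id=12: ✗
review_id=13: ✗
review_id=14: ✓ → 12
verified_sum = 79 + 22 + 79 + 106 + 271 + 12 = 569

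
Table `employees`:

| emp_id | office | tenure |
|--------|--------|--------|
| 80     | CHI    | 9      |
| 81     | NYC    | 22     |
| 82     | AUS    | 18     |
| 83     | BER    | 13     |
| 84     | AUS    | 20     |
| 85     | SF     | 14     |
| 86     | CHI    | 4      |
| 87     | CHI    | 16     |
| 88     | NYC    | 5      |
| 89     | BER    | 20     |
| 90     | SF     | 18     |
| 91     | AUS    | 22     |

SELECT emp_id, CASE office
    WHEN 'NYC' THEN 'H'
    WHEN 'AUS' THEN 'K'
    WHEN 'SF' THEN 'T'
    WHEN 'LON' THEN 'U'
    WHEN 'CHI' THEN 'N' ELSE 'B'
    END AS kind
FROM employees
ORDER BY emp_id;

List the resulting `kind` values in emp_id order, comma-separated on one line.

emp_id=80: office='CHI' → N
emp_id=81: office='NYC' → H
emp_id=82: office='AUS' → K
emp_id=83: ELSE → B
emp_id=84: office='AUS' → K
emp_id=85: office='SF' → T
emp_id=86: office='CHI' → N
emp_id=87: office='CHI' → N
emp_id=88: office='NYC' → H
emp_id=89: ELSE → B
emp_id=90: office='SF' → T
emp_id=91: office='AUS' → K

N, H, K, B, K, T, N, N, H, B, T, K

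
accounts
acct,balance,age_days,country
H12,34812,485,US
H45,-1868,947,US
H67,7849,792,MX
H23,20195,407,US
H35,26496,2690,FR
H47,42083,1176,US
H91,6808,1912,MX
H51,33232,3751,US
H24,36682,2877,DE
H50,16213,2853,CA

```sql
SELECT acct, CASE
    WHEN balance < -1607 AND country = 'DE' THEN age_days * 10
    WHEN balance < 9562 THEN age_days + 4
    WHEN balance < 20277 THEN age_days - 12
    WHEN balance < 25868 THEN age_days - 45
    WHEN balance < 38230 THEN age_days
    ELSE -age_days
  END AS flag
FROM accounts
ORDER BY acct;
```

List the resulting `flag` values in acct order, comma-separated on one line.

acct=H12: balance < 38230 → 485
acct=H23: balance < 20277 → 395
acct=H24: balance < 38230 → 2877
acct=H35: balance < 38230 → 2690
acct=H45: balance < 9562 → 951
acct=H47: ELSE → -1176
acct=H50: balance < 20277 → 2841
acct=H51: balance < 38230 → 3751
acct=H67: balance < 9562 → 796
acct=H91: balance < 9562 → 1916

485, 395, 2877, 2690, 951, -1176, 2841, 3751, 796, 1916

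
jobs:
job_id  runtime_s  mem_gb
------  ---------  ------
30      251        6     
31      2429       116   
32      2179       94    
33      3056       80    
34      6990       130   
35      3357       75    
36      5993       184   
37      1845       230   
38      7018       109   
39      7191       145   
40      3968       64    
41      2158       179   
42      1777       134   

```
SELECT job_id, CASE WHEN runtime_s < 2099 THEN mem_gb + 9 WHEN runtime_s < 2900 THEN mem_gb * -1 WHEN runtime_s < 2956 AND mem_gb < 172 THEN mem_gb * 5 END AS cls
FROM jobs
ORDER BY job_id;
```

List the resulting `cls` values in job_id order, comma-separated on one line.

job_id=30: runtime_s < 2099 → 15
job_id=31: runtime_s < 2900 → -116
job_id=32: runtime_s < 2900 → -94
job_id=33: (no match → NULL) → NULL
job_id=34: (no match → NULL) → NULL
job_id=35: (no match → NULL) → NULL
job_id=36: (no match → NULL) → NULL
job_id=37: runtime_s < 2099 → 239
job_id=38: (no match → NULL) → NULL
job_id=39: (no match → NULL) → NULL
job_id=40: (no match → NULL) → NULL
job_id=41: runtime_s < 2900 → -179
job_id=42: runtime_s < 2099 → 143

15, -116, -94, NULL, NULL, NULL, NULL, 239, NULL, NULL, NULL, -179, 143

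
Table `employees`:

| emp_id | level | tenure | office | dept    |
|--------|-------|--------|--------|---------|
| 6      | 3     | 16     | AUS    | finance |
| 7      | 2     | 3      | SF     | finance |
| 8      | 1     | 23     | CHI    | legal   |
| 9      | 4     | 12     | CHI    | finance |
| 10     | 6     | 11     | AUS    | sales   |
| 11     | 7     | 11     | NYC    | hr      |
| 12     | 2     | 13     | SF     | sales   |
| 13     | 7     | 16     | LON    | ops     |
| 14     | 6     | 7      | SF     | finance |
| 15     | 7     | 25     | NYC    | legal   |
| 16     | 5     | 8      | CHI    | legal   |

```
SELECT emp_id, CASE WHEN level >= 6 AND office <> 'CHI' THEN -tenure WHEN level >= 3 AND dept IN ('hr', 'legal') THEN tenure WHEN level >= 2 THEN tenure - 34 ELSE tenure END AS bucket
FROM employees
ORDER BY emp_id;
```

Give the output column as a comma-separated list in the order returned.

-18, -31, 23, -22, -11, -11, -21, -16, -7, -25, 8

emp_id=6: level >= 2 → -18
emp_id=7: level >= 2 → -31
emp_id=8: ELSE → 23
emp_id=9: level >= 2 → -22
emp_id=10: level >= 6 AND office <> 'CHI' → -11
emp_id=11: level >= 6 AND office <> 'CHI' → -11
emp_id=12: level >= 2 → -21
emp_id=13: level >= 6 AND office <> 'CHI' → -16
emp_id=14: level >= 6 AND office <> 'CHI' → -7
emp_id=15: level >= 6 AND office <> 'CHI' → -25
emp_id=16: level >= 3 AND dept IN ('hr', 'legal') → 8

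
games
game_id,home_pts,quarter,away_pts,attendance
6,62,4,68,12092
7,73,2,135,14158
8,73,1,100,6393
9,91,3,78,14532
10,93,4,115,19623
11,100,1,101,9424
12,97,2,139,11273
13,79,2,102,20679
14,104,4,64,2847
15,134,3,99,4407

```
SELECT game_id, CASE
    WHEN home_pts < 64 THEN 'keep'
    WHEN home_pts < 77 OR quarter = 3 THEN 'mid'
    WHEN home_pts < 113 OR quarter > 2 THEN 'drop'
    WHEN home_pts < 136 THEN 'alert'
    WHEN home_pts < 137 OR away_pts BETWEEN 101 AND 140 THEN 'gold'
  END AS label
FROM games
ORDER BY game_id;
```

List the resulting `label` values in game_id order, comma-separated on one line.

keep, mid, mid, mid, drop, drop, drop, drop, drop, mid

game_id=6: home_pts < 64 → keep
game_id=7: home_pts < 77 OR quarter = 3 → mid
game_id=8: home_pts < 77 OR quarter = 3 → mid
game_id=9: home_pts < 77 OR quarter = 3 → mid
game_id=10: home_pts < 113 OR quarter > 2 → drop
game_id=11: home_pts < 113 OR quarter > 2 → drop
game_id=12: home_pts < 113 OR quarter > 2 → drop
game_id=13: home_pts < 113 OR quarter > 2 → drop
game_id=14: home_pts < 113 OR quarter > 2 → drop
game_id=15: home_pts < 77 OR quarter = 3 → mid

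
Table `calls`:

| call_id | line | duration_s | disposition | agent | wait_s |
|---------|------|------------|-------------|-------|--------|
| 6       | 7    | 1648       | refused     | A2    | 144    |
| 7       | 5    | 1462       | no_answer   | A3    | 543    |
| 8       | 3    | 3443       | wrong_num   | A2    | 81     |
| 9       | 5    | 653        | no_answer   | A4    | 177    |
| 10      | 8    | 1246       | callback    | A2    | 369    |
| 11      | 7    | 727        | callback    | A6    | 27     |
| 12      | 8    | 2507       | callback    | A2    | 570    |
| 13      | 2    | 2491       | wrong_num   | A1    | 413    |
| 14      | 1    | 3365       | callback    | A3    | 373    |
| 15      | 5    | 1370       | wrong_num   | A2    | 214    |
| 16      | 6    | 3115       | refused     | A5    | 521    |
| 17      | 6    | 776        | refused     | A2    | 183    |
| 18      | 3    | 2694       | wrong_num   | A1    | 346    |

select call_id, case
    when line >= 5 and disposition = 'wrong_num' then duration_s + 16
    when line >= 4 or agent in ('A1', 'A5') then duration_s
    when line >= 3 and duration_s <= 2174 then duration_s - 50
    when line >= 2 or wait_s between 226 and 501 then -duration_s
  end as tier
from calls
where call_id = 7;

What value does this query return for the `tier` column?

call_id = 7: line=5, duration_s=1462, disposition=no_answer, agent=A3, wait_s=543.
line >= 5 and disposition = 'wrong_num' → false
line >= 4 or agent in ('A1', 'A5') → true → 1462

1462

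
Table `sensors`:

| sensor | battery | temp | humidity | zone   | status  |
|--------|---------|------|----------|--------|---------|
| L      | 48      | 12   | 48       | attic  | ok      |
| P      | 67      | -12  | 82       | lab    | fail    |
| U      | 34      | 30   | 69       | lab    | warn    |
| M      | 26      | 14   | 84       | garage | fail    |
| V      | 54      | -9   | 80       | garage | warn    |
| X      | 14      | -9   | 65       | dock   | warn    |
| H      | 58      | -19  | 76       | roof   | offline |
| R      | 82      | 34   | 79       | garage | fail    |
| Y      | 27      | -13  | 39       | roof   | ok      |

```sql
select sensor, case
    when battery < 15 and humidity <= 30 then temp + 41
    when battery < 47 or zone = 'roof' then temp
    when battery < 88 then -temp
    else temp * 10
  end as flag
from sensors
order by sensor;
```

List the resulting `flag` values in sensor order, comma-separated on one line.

-19, -12, 14, 12, -34, 30, 9, -9, -13

sensor=H: battery < 47 or zone = 'roof' → -19
sensor=L: battery < 88 → -12
sensor=M: battery < 47 or zone = 'roof' → 14
sensor=P: battery < 88 → 12
sensor=R: battery < 88 → -34
sensor=U: battery < 47 or zone = 'roof' → 30
sensor=V: battery < 88 → 9
sensor=X: battery < 47 or zone = 'roof' → -9
sensor=Y: battery < 47 or zone = 'roof' → -13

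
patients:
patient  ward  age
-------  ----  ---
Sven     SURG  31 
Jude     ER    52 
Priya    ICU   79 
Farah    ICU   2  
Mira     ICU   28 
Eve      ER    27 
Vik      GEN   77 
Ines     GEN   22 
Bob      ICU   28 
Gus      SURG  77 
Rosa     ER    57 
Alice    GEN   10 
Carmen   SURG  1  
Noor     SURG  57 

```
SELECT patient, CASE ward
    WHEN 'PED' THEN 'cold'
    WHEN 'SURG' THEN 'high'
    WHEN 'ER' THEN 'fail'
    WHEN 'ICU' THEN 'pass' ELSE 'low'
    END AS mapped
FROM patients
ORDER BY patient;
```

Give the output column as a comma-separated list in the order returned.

patient=Alice: ELSE → low
patient=Bob: ward='ICU' → pass
patient=Carmen: ward='SURG' → high
patient=Eve: ward='ER' → fail
patient=Farah: ward='ICU' → pass
patient=Gus: ward='SURG' → high
patient=Ines: ELSE → low
patient=Jude: ward='ER' → fail
patient=Mira: ward='ICU' → pass
patient=Noor: ward='SURG' → high
patient=Priya: ward='ICU' → pass
patient=Rosa: ward='ER' → fail
patient=Sven: ward='SURG' → high
patient=Vik: ELSE → low

low, pass, high, fail, pass, high, low, fail, pass, high, pass, fail, high, low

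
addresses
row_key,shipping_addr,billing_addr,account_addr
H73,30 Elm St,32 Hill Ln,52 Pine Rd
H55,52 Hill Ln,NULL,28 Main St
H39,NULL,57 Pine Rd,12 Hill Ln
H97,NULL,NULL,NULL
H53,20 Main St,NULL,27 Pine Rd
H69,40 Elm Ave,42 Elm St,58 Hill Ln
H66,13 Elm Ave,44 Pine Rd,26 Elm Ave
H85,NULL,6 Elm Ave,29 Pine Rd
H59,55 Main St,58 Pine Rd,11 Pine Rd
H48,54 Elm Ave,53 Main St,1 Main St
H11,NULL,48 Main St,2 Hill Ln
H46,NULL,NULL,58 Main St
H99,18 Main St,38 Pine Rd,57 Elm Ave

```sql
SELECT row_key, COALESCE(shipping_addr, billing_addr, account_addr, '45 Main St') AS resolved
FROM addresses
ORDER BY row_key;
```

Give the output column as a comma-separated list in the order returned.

row_key=H11: shipping_addr=NULL, billing_addr=48 Main St → 48 Main St
row_key=H39: shipping_addr=NULL, billing_addr=57 Pine Rd → 57 Pine Rd
row_key=H46: shipping_addr=NULL, billing_addr=NULL, account_addr=58 Main St → 58 Main St
row_key=H48: shipping_addr=54 Elm Ave → 54 Elm Ave
row_key=H53: shipping_addr=20 Main St → 20 Main St
row_key=H55: shipping_addr=52 Hill Ln → 52 Hill Ln
row_key=H59: shipping_addr=55 Main St → 55 Main St
row_key=H66: shipping_addr=13 Elm Ave → 13 Elm Ave
row_key=H69: shipping_addr=40 Elm Ave → 40 Elm Ave
row_key=H73: shipping_addr=30 Elm St → 30 Elm St
row_key=H85: shipping_addr=NULL, billing_addr=6 Elm Ave → 6 Elm Ave
row_key=H97: shipping_addr=NULL, billing_addr=NULL, account_addr=NULL, → literal 45 Main St → 45 Main St
row_key=H99: shipping_addr=18 Main St → 18 Main St

48 Main St, 57 Pine Rd, 58 Main St, 54 Elm Ave, 20 Main St, 52 Hill Ln, 55 Main St, 13 Elm Ave, 40 Elm Ave, 30 Elm St, 6 Elm Ave, 45 Main St, 18 Main St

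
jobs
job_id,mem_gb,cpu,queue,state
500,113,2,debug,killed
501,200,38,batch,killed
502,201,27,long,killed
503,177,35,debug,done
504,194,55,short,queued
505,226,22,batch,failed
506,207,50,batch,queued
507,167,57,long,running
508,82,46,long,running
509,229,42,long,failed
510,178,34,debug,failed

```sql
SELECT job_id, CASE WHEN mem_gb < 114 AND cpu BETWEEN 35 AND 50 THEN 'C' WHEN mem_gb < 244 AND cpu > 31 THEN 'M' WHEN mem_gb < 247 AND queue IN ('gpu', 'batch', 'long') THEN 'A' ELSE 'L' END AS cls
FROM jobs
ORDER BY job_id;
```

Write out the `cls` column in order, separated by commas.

L, M, A, M, M, A, M, M, C, M, M

job_id=500: ELSE → L
job_id=501: mem_gb < 244 AND cpu > 31 → M
job_id=502: mem_gb < 247 AND queue IN ('gpu', 'batch', 'long') → A
job_id=503: mem_gb < 244 AND cpu > 31 → M
job_id=504: mem_gb < 244 AND cpu > 31 → M
job_id=505: mem_gb < 247 AND queue IN ('gpu', 'batch', 'long') → A
job_id=506: mem_gb < 244 AND cpu > 31 → M
job_id=507: mem_gb < 244 AND cpu > 31 → M
job_id=508: mem_gb < 114 AND cpu BETWEEN 35 AND 50 → C
job_id=509: mem_gb < 244 AND cpu > 31 → M
job_id=510: mem_gb < 244 AND cpu > 31 → M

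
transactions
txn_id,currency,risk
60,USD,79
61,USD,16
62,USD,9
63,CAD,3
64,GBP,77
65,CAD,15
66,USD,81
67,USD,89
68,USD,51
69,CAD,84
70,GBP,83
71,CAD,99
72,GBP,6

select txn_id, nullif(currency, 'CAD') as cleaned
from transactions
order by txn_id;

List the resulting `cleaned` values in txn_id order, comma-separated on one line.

txn_id=60: currency=USD vs CAD: differ → USD
txn_id=61: currency=USD vs CAD: differ → USD
txn_id=62: currency=USD vs CAD: differ → USD
txn_id=63: currency=CAD vs CAD: equal → NULL
txn_id=64: currency=GBP vs CAD: differ → GBP
txn_id=65: currency=CAD vs CAD: equal → NULL
txn_id=66: currency=USD vs CAD: differ → USD
txn_id=67: currency=USD vs CAD: differ → USD
txn_id=68: currency=USD vs CAD: differ → USD
txn_id=69: currency=CAD vs CAD: equal → NULL
txn_id=70: currency=GBP vs CAD: differ → GBP
txn_id=71: currency=CAD vs CAD: equal → NULL
txn_id=72: currency=GBP vs CAD: differ → GBP

USD, USD, USD, NULL, GBP, NULL, USD, USD, USD, NULL, GBP, NULL, GBP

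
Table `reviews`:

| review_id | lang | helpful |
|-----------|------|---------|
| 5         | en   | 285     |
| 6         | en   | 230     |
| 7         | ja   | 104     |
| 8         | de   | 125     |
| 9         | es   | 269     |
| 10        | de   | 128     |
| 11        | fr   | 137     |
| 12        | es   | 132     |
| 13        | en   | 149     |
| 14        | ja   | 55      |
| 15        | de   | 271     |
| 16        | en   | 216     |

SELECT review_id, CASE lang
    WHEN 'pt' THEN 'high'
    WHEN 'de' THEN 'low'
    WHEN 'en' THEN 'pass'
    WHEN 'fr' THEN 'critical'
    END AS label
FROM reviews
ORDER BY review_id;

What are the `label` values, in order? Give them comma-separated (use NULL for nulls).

review_id=5: lang='en' → pass
review_id=6: lang='en' → pass
review_id=7: (no match → NULL) → NULL
review_id=8: lang='de' → low
review_id=9: (no match → NULL) → NULL
review_id=10: lang='de' → low
review_id=11: lang='fr' → critical
review_id=12: (no match → NULL) → NULL
review_id=13: lang='en' → pass
review_id=14: (no match → NULL) → NULL
review_id=15: lang='de' → low
review_id=16: lang='en' → pass

pass, pass, NULL, low, NULL, low, critical, NULL, pass, NULL, low, pass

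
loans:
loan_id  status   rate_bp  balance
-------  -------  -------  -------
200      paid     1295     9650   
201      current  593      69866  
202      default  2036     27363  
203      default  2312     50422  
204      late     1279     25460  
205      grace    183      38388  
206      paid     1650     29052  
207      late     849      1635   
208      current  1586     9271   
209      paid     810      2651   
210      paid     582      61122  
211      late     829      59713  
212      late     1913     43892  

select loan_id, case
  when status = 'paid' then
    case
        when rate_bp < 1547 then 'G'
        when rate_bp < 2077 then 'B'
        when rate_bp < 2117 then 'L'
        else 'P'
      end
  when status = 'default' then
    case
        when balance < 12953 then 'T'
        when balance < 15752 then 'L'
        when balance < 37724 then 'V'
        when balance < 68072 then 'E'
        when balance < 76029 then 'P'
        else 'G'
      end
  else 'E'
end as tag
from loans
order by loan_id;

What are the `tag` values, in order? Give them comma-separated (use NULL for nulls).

loan_id=200: status='paid' → inner[rate_bp < 1547] → G
loan_id=201: status='current' → outer ELSE → E
loan_id=202: status='default' → inner[balance < 37724] → V
loan_id=203: status='default' → inner[balance < 68072] → E
loan_id=204: status='late' → outer ELSE → E
loan_id=205: status='grace' → outer ELSE → E
loan_id=206: status='paid' → inner[rate_bp < 2077] → B
loan_id=207: status='late' → outer ELSE → E
loan_id=208: status='current' → outer ELSE → E
loan_id=209: status='paid' → inner[rate_bp < 1547] → G
loan_id=210: status='paid' → inner[rate_bp < 1547] → G
loan_id=211: status='late' → outer ELSE → E
loan_id=212: status='late' → outer ELSE → E

G, E, V, E, E, E, B, E, E, G, G, E, E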